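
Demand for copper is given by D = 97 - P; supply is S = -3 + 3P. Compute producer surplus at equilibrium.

Producer surplus = 864

Equilibrium: 97 - P = -3 + 3P gives P* = 25, Q* = 72.
Supply starts at P = 1 (where S = 0).
PS = ½(25 − 1)(72) = 864.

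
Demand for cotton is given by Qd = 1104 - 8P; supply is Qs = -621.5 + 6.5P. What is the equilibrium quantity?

Q* = 152

Set Qd = Qs: 1104 - 8P = -621.5 + 6.5P.
1725.5 = 14.5P, so P* = 119.
Q* = 1104 − 8(119) = 152.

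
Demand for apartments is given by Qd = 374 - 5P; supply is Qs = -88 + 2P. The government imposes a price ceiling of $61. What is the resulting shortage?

Shortage = 35

Equilibrium price would be P* = 66, so the ceiling at 61 binds.
At P = 61: Qd = 374 − 5(61) = 69, Qs = -88 + 2(61) = 34.
Shortage = 69 − 34 = 35.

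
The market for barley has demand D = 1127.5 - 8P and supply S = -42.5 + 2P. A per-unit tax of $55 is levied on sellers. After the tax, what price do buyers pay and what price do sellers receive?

Buyers pay $128, sellers receive $73

Pre-tax equilibrium: P* = 117, Q* = 191.5.
Tax on sellers shifts supply to S = -42.5 + 2(P − 55) = -152.5 + 2P.
1127.5 - 8P = -152.5 + 2P gives buyer price Pb = 128; sellers receive Ps = 128 − 55 = 73.
New quantity: Q = 1127.5 − 8(128) = 103.5.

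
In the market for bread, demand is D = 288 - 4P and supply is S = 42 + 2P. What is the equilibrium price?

P* = 41

Set D = S: 288 - 4P = 42 + 2P.
246 = 6P, so P* = 41.
Q* = 288 − 4(41) = 124.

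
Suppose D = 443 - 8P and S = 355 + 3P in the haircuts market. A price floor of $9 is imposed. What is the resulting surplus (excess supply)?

Equilibrium price would be P* = 8, so the floor at 9 binds.
At P = 9: D = 371, S = 382.
Surplus = 382 − 371 = 11.

Surplus = 11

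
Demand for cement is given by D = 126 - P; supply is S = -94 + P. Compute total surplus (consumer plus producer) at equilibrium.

Equilibrium: 126 - P = -94 + P gives P* = 110, Q* = 16.
Demand choke price: P = 126; supply starts at P = 94.
CS = ½(126 − 110)(16) = 128; PS = ½(110 − 94)(16) = 128.

Total surplus = 256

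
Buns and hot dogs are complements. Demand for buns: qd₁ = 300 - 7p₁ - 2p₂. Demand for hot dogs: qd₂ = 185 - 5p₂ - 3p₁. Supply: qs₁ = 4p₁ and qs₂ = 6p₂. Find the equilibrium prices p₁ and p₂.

Market 1: 300 - 7p₁ - 2p₂ = 4p₁ → 11p₁ + 2p₂ = 300.
Market 2: 11p₂ + 3p₁ = 185.
Eliminating p₂: 11×(1) − 2×(2) gives 115p₁ = 2930, so p₁ = 586/23.
Back-substitute into (2): p₂ = (185 − 3×586/23) / 11 = 227/23.

p₁ = 586/23, p₂ = 227/23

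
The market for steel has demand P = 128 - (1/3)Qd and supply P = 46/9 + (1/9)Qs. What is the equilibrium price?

P* = 215/6

Set the two price expressions equal: 128 - (1/3)Q = 46/9 + (1/9)Q.
1106/9 = (4/9)Q, so Q* = 276.5.
P* = 128 − (1/3)(276.5) = 215/6.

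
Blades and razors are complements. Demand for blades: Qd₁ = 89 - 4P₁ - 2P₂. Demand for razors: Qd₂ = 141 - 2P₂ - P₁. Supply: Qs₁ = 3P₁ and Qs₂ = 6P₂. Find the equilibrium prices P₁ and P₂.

P₁ = 215/27, P₂ = 449/27

Market 1: 89 - 4P₁ - 2P₂ = 3P₁ → 7P₁ + 2P₂ = 89.
Market 2: 8P₂ + P₁ = 141.
Eliminating P₂: 8×(1) − 2×(2) gives 54P₁ = 430, so P₁ = 215/27.
Back-substitute into (2): P₂ = (141 − 1×215/27) / 8 = 449/27.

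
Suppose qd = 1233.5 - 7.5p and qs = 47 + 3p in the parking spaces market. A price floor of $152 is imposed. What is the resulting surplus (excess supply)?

Surplus = 409.5

Equilibrium price would be p* = 113, so the floor at 152 binds.
At p = 152: qd = 93.5, qs = 503.
Surplus = 503 − 93.5 = 409.5.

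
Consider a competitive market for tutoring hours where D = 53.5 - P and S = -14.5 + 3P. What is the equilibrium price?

Set D = S: 53.5 - P = -14.5 + 3P.
68 = 4P, so P* = 17.
Q* = 53.5 − 1(17) = 36.5.

P* = 17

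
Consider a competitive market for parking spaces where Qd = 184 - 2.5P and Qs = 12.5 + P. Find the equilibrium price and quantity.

P* = 49, Q* = 61.5

Set Qd = Qs: 184 - 2.5P = 12.5 + P.
171.5 = 3.5P, so P* = 49.
Q* = 184 − 2.5(49) = 61.5.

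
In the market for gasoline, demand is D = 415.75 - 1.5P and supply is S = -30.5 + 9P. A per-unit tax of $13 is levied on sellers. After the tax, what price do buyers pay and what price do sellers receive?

Pre-tax equilibrium: P* = 42.5, Q* = 352.
Tax on sellers shifts supply to S = -30.5 + 9(P − 13) = -147.5 + 9P.
415.75 - 1.5P = -147.5 + 9P gives buyer price Pb = 751/14; sellers receive Ps = 751/14 − 13 = 569/14.
New quantity: Q = 415.75 − 1.5(751/14) = 2347/7.

Buyers pay 751/14, sellers receive 569/14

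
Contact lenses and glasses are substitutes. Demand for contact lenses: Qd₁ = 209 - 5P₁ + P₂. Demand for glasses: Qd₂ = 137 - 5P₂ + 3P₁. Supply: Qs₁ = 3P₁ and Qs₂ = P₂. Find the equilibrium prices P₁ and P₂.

Market 1: 209 - 5P₁ + P₂ = 3P₁ → 8P₁ - P₂ = 209.
Market 2: 6P₂ - 3P₁ = 137.
Eliminating P₂: 6×(1) + 1×(2) gives 45P₁ = 1391, so P₁ = 1391/45.
Back-substitute into (2): P₂ = (137 + 3×1391/45) / 6 = 1723/45.

P₁ = 1391/45, P₂ = 1723/45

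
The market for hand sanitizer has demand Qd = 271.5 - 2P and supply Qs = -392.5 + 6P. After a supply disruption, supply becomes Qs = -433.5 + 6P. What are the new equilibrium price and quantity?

P' = 88.125, Q' = 95.25

Original equilibrium: P* = 83, Q* = 105.5.
New equilibrium: 271.5 - 2P = -433.5 + 6P, so 705 = 8P and P' = 88.125; Q' = 271.5 − 2(88.125) = 95.25.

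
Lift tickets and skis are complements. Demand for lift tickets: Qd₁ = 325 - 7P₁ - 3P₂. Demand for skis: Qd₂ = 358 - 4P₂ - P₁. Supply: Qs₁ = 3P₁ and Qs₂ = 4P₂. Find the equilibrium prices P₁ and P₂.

P₁ = 218/11, P₂ = 465/11

Market 1: 325 - 7P₁ - 3P₂ = 3P₁ → 10P₁ + 3P₂ = 325.
Market 2: 8P₂ + P₁ = 358.
Eliminating P₂: 8×(1) − 3×(2) gives 77P₁ = 1526, so P₁ = 218/11.
Back-substitute into (2): P₂ = (358 − 1×218/11) / 8 = 465/11.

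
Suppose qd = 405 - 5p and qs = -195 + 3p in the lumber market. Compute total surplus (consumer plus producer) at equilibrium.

Total surplus = 240

Equilibrium: 405 - 5p = -195 + 3p gives p* = 75, q* = 30.
Demand choke price: p = 81; supply starts at p = 65.
CS = ½(81 − 75)(30) = 90; PS = ½(75 − 65)(30) = 150.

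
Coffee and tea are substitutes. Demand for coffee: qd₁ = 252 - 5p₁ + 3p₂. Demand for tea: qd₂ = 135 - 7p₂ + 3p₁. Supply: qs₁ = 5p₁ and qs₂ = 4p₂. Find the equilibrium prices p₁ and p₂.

p₁ = 3177/101, p₂ = 2106/101

Market 1: 252 - 5p₁ + 3p₂ = 5p₁ → 10p₁ - 3p₂ = 252.
Market 2: 11p₂ - 3p₁ = 135.
Eliminating p₂: 11×(1) + 3×(2) gives 101p₁ = 3177, so p₁ = 3177/101.
Back-substitute into (2): p₂ = (135 + 3×3177/101) / 11 = 2106/101.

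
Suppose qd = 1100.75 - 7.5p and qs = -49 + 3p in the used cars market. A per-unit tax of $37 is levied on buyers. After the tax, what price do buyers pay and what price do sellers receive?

Buyers pay 1681/14, sellers receive 1163/14

Pre-tax equilibrium: p* = 109.5, q* = 279.5.
Tax on buyers shifts demand to qd = 1100.75 − 7.5(p + 37) = 823.25 - 7.5p.
823.25 - 7.5p = -49 + 3p gives seller price ps = 1163/14; buyers pay pb = 1163/14 + 37 = 1681/14.
New quantity: q = 1100.75 − 7.5(1681/14) = 2803/14.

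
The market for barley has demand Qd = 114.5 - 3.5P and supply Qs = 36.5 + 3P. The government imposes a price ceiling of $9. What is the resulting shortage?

Equilibrium price would be P* = 12, so the ceiling at 9 binds.
At P = 9: Qd = 114.5 − 3.5(9) = 83, Qs = 36.5 + 3(9) = 63.5.
Shortage = 83 − 63.5 = 19.5.

Shortage = 19.5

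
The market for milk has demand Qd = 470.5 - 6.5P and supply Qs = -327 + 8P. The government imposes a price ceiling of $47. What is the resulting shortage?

Equilibrium price would be P* = 55, so the ceiling at 47 binds.
At P = 47: Qd = 470.5 − 6.5(47) = 165, Qs = -327 + 8(47) = 49.
Shortage = 165 − 49 = 116.

Shortage = 116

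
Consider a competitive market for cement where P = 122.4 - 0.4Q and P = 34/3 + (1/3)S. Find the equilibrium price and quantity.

P* = 680/11, Q* = 1666/11

Set the two price expressions equal: 122.4 - 0.4Q = 34/3 + (1/3)Q.
1666/15 = (11/15)Q, so Q* = 1666/11.
P* = 122.4 − (0.4)(1666/11) = 680/11.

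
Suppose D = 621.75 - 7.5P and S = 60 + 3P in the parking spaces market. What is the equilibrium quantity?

Set D = S: 621.75 - 7.5P = 60 + 3P.
561.75 = 10.5P, so P* = 53.5.
Q* = 621.75 − 7.5(53.5) = 220.5.

Q* = 220.5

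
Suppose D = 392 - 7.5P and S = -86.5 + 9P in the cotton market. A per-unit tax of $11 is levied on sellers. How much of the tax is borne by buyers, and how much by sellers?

Buyers bear $6, sellers bear $5

Pre-tax equilibrium: P* = 29, Q* = 174.5.
Tax on sellers shifts supply to S = -86.5 + 9(P − 11) = -185.5 + 9P.
392 - 7.5P = -185.5 + 9P gives buyer price Pb = 35; sellers receive Ps = 35 − 11 = 24.
New quantity: Q = 392 − 7.5(35) = 129.5.
Buyer burden = 35 − 29 = 6; seller burden = 29 − 24 = 5.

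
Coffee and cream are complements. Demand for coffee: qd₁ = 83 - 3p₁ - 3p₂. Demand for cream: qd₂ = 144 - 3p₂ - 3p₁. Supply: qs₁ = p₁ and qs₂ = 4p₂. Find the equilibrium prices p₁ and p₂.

Market 1: 83 - 3p₁ - 3p₂ = p₁ → 4p₁ + 3p₂ = 83.
Market 2: 7p₂ + 3p₁ = 144.
Eliminating p₂: 7×(1) − 3×(2) gives 19p₁ = 149, so p₁ = 149/19.
Back-substitute into (2): p₂ = (144 − 3×149/19) / 7 = 327/19.

p₁ = 149/19, p₂ = 327/19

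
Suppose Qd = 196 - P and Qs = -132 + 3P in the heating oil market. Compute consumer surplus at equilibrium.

Equilibrium: 196 - P = -132 + 3P gives P* = 82, Q* = 114.
Demand choke price (Qd = 0): P = 196.
CS = ½(196 − 82)(114) = 6498.

Consumer surplus = 6498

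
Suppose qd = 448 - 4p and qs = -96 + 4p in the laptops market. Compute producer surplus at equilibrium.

Equilibrium: 448 - 4p = -96 + 4p gives p* = 68, q* = 176.
Supply starts at p = 24 (where qs = 0).
PS = ½(68 − 24)(176) = 3872.

Producer surplus = 3872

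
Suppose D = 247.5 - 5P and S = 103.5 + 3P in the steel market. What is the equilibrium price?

P* = 18

Set D = S: 247.5 - 5P = 103.5 + 3P.
144 = 8P, so P* = 18.
Q* = 247.5 − 5(18) = 157.5.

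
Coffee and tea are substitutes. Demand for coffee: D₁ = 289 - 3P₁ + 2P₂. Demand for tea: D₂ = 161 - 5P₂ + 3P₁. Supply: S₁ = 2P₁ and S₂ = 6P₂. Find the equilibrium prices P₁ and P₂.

Market 1: 289 - 3P₁ + 2P₂ = 2P₁ → 5P₁ - 2P₂ = 289.
Market 2: 11P₂ - 3P₁ = 161.
Eliminating P₂: 11×(1) + 2×(2) gives 49P₁ = 3501, so P₁ = 3501/49.
Back-substitute into (2): P₂ = (161 + 3×3501/49) / 11 = 1672/49.

P₁ = 3501/49, P₂ = 1672/49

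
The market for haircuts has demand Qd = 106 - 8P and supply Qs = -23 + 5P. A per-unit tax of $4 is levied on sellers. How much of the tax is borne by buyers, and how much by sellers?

Pre-tax equilibrium: P* = 129/13, Q* = 346/13.
Tax on sellers shifts supply to Qs = -23 + 5(P − 4) = -43 + 5P.
106 - 8P = -43 + 5P gives buyer price Pb = 149/13; sellers receive Ps = 149/13 − 4 = 97/13.
New quantity: Q = 106 − 8(149/13) = 186/13.
Buyer burden = 149/13 − 129/13 = 20/13; seller burden = 129/13 − 97/13 = 32/13.

Buyers bear 20/13, sellers bear 32/13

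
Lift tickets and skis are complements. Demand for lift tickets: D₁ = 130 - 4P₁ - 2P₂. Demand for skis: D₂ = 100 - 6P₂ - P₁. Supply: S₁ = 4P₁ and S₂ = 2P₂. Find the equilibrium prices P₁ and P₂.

P₁ = 420/31, P₂ = 335/31

Market 1: 130 - 4P₁ - 2P₂ = 4P₁ → 8P₁ + 2P₂ = 130.
Market 2: 8P₂ + P₁ = 100.
Eliminating P₂: 8×(1) − 2×(2) gives 62P₁ = 840, so P₁ = 420/31.
Back-substitute into (2): P₂ = (100 − 1×420/31) / 8 = 335/31.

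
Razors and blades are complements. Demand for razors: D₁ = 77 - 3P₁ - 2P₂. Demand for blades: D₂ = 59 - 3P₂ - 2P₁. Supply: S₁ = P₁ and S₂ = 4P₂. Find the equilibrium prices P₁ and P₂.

P₁ = 421/24, P₂ = 41/12

Market 1: 77 - 3P₁ - 2P₂ = P₁ → 4P₁ + 2P₂ = 77.
Market 2: 7P₂ + 2P₁ = 59.
Eliminating P₂: 7×(1) − 2×(2) gives 24P₁ = 421, so P₁ = 421/24.
Back-substitute into (2): P₂ = (59 − 2×421/24) / 7 = 41/12.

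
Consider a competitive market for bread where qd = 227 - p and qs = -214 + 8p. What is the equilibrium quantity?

Set qd = qs: 227 - p = -214 + 8p.
441 = 9p, so p* = 49.
q* = 227 − 1(49) = 178.

q* = 178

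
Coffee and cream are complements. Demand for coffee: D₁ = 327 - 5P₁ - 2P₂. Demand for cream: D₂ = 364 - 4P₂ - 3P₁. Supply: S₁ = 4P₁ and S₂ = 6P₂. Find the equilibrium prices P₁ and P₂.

P₁ = 1271/42, P₂ = 765/28

Market 1: 327 - 5P₁ - 2P₂ = 4P₁ → 9P₁ + 2P₂ = 327.
Market 2: 10P₂ + 3P₁ = 364.
Eliminating P₂: 10×(1) − 2×(2) gives 84P₁ = 2542, so P₁ = 1271/42.
Back-substitute into (2): P₂ = (364 − 3×1271/42) / 10 = 765/28.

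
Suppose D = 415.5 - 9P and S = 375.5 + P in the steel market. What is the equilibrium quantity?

Q* = 379.5

Set D = S: 415.5 - 9P = 375.5 + P.
40 = 10P, so P* = 4.
Q* = 415.5 − 9(4) = 379.5.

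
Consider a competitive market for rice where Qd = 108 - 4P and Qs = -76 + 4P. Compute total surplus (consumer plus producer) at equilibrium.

Total surplus = 64

Equilibrium: 108 - 4P = -76 + 4P gives P* = 23, Q* = 16.
Demand choke price: P = 27; supply starts at P = 19.
CS = ½(27 − 23)(16) = 32; PS = ½(23 − 19)(16) = 32.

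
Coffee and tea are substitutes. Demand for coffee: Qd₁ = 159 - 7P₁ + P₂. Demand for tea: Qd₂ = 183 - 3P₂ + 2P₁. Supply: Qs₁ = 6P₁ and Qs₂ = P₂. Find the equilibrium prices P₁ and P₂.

Market 1: 159 - 7P₁ + P₂ = 6P₁ → 13P₁ - P₂ = 159.
Market 2: 4P₂ - 2P₁ = 183.
Eliminating P₂: 4×(1) + 1×(2) gives 50P₁ = 819, so P₁ = 16.38.
Back-substitute into (2): P₂ = (183 + 2×16.38) / 4 = 53.94.

P₁ = 16.38, P₂ = 53.94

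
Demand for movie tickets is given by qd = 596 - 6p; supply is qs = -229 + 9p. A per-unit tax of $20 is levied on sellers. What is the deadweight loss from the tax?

Deadweight loss = 720

Pre-tax equilibrium: p* = 55, q* = 266.
Tax on sellers shifts supply to qs = -229 + 9(p − 20) = -409 + 9p.
596 - 6p = -409 + 9p gives buyer price pb = 67; sellers receive ps = 67 − 20 = 47.
New quantity: q = 596 − 6(67) = 194.
DWL = ½ × 20 × (266 − 194) = 720.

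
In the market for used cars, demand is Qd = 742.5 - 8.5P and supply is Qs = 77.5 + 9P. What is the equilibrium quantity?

Set Qd = Qs: 742.5 - 8.5P = 77.5 + 9P.
665 = 17.5P, so P* = 38.
Q* = 742.5 − 8.5(38) = 419.5.

Q* = 419.5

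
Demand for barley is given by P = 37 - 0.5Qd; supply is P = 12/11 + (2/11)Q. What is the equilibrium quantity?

Q* = 158/3

Set the two price expressions equal: 37 - 0.5Q = 12/11 + (2/11)Q.
395/11 = (15/22)Q, so Q* = 158/3.
P* = 37 − (0.5)(158/3) = 32/3.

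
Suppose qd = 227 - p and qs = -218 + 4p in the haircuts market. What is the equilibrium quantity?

Set qd = qs: 227 - p = -218 + 4p.
445 = 5p, so p* = 89.
q* = 227 − 1(89) = 138.

q* = 138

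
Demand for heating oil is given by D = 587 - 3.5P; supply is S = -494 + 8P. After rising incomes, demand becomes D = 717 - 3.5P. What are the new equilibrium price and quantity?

Original equilibrium: P* = 94, Q* = 258.
New equilibrium: 717 - 3.5P = -494 + 8P, so 1211 = 11.5P and P' = 2422/23; Q' = 717 − 3.5(2422/23) = 8014/23.

P' = 2422/23, Q' = 8014/23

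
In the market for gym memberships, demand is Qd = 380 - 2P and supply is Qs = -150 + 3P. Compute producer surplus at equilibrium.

Equilibrium: 380 - 2P = -150 + 3P gives P* = 106, Q* = 168.
Supply starts at P = 50 (where Qs = 0).
PS = ½(106 − 50)(168) = 4704.

Producer surplus = 4704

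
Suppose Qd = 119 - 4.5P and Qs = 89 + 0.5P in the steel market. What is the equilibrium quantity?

Set Qd = Qs: 119 - 4.5P = 89 + 0.5P.
30 = 5P, so P* = 6.
Q* = 119 − 4.5(6) = 92.

Q* = 92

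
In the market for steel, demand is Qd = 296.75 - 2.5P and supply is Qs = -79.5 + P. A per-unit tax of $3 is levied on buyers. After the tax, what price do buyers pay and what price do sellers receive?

Buyers pay 1517/14, sellers receive 1475/14

Pre-tax equilibrium: P* = 107.5, Q* = 28.
Tax on buyers shifts demand to Qd = 296.75 − 2.5(P + 3) = 289.25 - 2.5P.
289.25 - 2.5P = -79.5 + P gives seller price Ps = 1475/14; buyers pay Pb = 1475/14 + 3 = 1517/14.
New quantity: Q = 296.75 − 2.5(1517/14) = 181/7.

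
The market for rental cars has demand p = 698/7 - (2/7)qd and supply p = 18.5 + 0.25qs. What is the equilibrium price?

p* = 56.4

Set the two price expressions equal: 698/7 - (2/7)q = 18.5 + 0.25q.
1137/14 = (15/28)q, so q* = 151.6.
p* = 698/7 − (2/7)(151.6) = 56.4.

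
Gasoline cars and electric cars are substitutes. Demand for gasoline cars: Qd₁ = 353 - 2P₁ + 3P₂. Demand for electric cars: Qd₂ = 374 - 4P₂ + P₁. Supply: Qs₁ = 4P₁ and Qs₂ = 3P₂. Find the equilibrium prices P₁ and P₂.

Market 1: 353 - 2P₁ + 3P₂ = 4P₁ → 6P₁ - 3P₂ = 353.
Market 2: 7P₂ - P₁ = 374.
Eliminating P₂: 7×(1) + 3×(2) gives 39P₁ = 3593, so P₁ = 3593/39.
Back-substitute into (2): P₂ = (374 + 1×3593/39) / 7 = 2597/39.

P₁ = 3593/39, P₂ = 2597/39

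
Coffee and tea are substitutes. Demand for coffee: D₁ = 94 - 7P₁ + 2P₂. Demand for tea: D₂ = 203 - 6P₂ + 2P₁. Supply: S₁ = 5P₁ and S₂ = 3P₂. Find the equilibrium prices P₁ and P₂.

P₁ = 313/26, P₂ = 328/13

Market 1: 94 - 7P₁ + 2P₂ = 5P₁ → 12P₁ - 2P₂ = 94.
Market 2: 9P₂ - 2P₁ = 203.
Eliminating P₂: 9×(1) + 2×(2) gives 104P₁ = 1252, so P₁ = 313/26.
Back-substitute into (2): P₂ = (203 + 2×313/26) / 9 = 328/13.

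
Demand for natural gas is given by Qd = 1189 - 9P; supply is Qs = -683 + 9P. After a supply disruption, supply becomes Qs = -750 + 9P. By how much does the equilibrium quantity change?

Original equilibrium: P* = 104, Q* = 253.
New equilibrium: 1189 - 9P = -750 + 9P, so 1939 = 18P and P' = 1939/18; Q' = 1189 − 9(1939/18) = 219.5.
Change in quantity: 219.5 − 253 = -33.5.

ΔQ = -33.5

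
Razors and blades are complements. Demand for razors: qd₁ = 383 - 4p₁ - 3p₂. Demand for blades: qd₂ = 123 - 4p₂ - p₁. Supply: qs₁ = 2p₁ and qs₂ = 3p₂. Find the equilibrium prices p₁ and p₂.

Market 1: 383 - 4p₁ - 3p₂ = 2p₁ → 6p₁ + 3p₂ = 383.
Market 2: 7p₂ + p₁ = 123.
Eliminating p₂: 7×(1) − 3×(2) gives 39p₁ = 2312, so p₁ = 2312/39.
Back-substitute into (2): p₂ = (123 − 1×2312/39) / 7 = 355/39.

p₁ = 2312/39, p₂ = 355/39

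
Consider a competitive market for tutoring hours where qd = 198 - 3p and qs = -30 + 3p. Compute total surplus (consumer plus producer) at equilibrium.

Total surplus = 2352

Equilibrium: 198 - 3p = -30 + 3p gives p* = 38, q* = 84.
Demand choke price: p = 66; supply starts at p = 10.
CS = ½(66 − 38)(84) = 1176; PS = ½(38 − 10)(84) = 1176.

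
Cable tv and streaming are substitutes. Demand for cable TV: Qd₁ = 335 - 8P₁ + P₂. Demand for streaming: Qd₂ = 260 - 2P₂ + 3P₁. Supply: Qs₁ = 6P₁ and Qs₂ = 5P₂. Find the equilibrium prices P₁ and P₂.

P₁ = 521/19, P₂ = 929/19

Market 1: 335 - 8P₁ + P₂ = 6P₁ → 14P₁ - P₂ = 335.
Market 2: 7P₂ - 3P₁ = 260.
Eliminating P₂: 7×(1) + 1×(2) gives 95P₁ = 2605, so P₁ = 521/19.
Back-substitute into (2): P₂ = (260 + 3×521/19) / 7 = 929/19.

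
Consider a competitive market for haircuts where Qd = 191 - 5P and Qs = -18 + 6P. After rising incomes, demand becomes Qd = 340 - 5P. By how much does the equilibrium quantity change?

ΔQ = 894/11

Original equilibrium: P* = 19, Q* = 96.
New equilibrium: 340 - 5P = -18 + 6P, so 358 = 11P and P' = 358/11; Q' = 340 − 5(358/11) = 1950/11.
Change in quantity: 1950/11 − 96 = 894/11.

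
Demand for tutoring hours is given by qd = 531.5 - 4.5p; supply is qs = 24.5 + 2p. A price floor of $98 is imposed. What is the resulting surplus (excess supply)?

Surplus = 130

Equilibrium price would be p* = 78, so the floor at 98 binds.
At p = 98: qd = 90.5, qs = 220.5.
Surplus = 220.5 − 90.5 = 130.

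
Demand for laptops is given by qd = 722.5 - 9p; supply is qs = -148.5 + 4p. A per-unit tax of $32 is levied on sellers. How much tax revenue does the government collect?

Tax revenue = 12848/13

Pre-tax equilibrium: p* = 67, q* = 119.5.
Tax on sellers shifts supply to qs = -148.5 + 4(p − 32) = -276.5 + 4p.
722.5 - 9p = -276.5 + 4p gives buyer price pb = 999/13; sellers receive ps = 999/13 − 32 = 583/13.
New quantity: q = 722.5 − 9(999/13) = 803/26.
Revenue = 32 × 803/26 = 12848/13.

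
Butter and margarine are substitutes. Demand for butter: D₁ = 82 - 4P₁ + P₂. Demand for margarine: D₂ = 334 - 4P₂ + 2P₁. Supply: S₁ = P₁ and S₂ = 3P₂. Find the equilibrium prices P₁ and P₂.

P₁ = 908/33, P₂ = 1834/33

Market 1: 82 - 4P₁ + P₂ = P₁ → 5P₁ - P₂ = 82.
Market 2: 7P₂ - 2P₁ = 334.
Eliminating P₂: 7×(1) + 1×(2) gives 33P₁ = 908, so P₁ = 908/33.
Back-substitute into (2): P₂ = (334 + 2×908/33) / 7 = 1834/33.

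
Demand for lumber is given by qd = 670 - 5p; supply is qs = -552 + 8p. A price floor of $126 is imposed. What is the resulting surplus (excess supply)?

Surplus = 416

Equilibrium price would be p* = 94, so the floor at 126 binds.
At p = 126: qd = 40, qs = 456.
Surplus = 456 − 40 = 416.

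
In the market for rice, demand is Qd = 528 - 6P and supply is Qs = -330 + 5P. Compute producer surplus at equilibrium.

Producer surplus = 360

Equilibrium: 528 - 6P = -330 + 5P gives P* = 78, Q* = 60.
Supply starts at P = 66 (where Qs = 0).
PS = ½(78 − 66)(60) = 360.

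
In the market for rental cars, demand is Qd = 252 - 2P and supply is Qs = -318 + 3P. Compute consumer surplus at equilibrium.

Equilibrium: 252 - 2P = -318 + 3P gives P* = 114, Q* = 24.
Demand choke price (Qd = 0): P = 126.
CS = ½(126 − 114)(24) = 144.

Consumer surplus = 144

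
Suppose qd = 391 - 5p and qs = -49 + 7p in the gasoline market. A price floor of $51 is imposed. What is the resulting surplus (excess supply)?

Surplus = 172

Equilibrium price would be p* = 110/3, so the floor at 51 binds.
At p = 51: qd = 136, qs = 308.
Surplus = 308 − 136 = 172.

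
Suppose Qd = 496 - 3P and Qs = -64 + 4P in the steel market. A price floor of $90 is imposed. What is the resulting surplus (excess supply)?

Surplus = 70

Equilibrium price would be P* = 80, so the floor at 90 binds.
At P = 90: Qd = 226, Qs = 296.
Surplus = 296 − 226 = 70.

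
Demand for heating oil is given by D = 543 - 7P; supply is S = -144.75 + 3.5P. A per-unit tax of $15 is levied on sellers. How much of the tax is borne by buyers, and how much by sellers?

Buyers bear $5, sellers bear $10

Pre-tax equilibrium: P* = 65.5, Q* = 84.5.
Tax on sellers shifts supply to S = -144.75 + 3.5(P − 15) = -197.25 + 3.5P.
543 - 7P = -197.25 + 3.5P gives buyer price Pb = 70.5; sellers receive Ps = 70.5 − 15 = 55.5.
New quantity: Q = 543 − 7(70.5) = 49.5.
Buyer burden = 70.5 − 65.5 = 5; seller burden = 65.5 − 55.5 = 10.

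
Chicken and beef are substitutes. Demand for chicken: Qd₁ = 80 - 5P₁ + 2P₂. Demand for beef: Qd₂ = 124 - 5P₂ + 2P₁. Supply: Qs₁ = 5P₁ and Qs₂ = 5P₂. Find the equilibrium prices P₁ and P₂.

Market 1: 80 - 5P₁ + 2P₂ = 5P₁ → 10P₁ - 2P₂ = 80.
Market 2: 10P₂ - 2P₁ = 124.
Eliminating P₂: 10×(1) + 2×(2) gives 96P₁ = 1048, so P₁ = 131/12.
Back-substitute into (2): P₂ = (124 + 2×131/12) / 10 = 175/12.

P₁ = 131/12, P₂ = 175/12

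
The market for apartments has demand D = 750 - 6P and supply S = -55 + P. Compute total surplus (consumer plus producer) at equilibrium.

Equilibrium: 750 - 6P = -55 + P gives P* = 115, Q* = 60.
Demand choke price: P = 125; supply starts at P = 55.
CS = ½(125 − 115)(60) = 300; PS = ½(115 − 55)(60) = 1800.

Total surplus = 2100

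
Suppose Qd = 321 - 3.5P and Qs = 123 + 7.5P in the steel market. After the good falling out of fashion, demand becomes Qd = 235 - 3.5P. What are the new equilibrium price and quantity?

Original equilibrium: P* = 18, Q* = 258.
New equilibrium: 235 - 3.5P = 123 + 7.5P, so 112 = 11P and P' = 112/11; Q' = 235 − 3.5(112/11) = 2193/11.

P' = 112/11, Q' = 2193/11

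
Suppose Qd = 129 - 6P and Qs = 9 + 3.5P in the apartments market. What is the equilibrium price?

Set Qd = Qs: 129 - 6P = 9 + 3.5P.
120 = 9.5P, so P* = 240/19.
Q* = 129 − 6(240/19) = 1011/19.

P* = 240/19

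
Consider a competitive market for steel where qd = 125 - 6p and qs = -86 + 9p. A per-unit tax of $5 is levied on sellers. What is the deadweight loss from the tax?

Deadweight loss = 45

Pre-tax equilibrium: p* = 211/15, q* = 40.6.
Tax on sellers shifts supply to qs = -86 + 9(p − 5) = -131 + 9p.
125 - 6p = -131 + 9p gives buyer price pb = 256/15; sellers receive ps = 256/15 − 5 = 181/15.
New quantity: q = 125 − 6(256/15) = 22.6.
DWL = ½ × 5 × (40.6 − 22.6) = 45.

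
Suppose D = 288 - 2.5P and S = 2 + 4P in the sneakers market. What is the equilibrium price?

P* = 44

Set D = S: 288 - 2.5P = 2 + 4P.
286 = 6.5P, so P* = 44.
Q* = 288 − 2.5(44) = 178.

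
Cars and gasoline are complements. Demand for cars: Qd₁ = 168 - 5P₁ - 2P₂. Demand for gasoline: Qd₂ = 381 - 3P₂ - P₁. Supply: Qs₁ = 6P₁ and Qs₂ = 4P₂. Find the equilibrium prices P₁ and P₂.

P₁ = 5.52, P₂ = 53.64

Market 1: 168 - 5P₁ - 2P₂ = 6P₁ → 11P₁ + 2P₂ = 168.
Market 2: 7P₂ + P₁ = 381.
Eliminating P₂: 7×(1) − 2×(2) gives 75P₁ = 414, so P₁ = 5.52.
Back-substitute into (2): P₂ = (381 − 1×5.52) / 7 = 53.64.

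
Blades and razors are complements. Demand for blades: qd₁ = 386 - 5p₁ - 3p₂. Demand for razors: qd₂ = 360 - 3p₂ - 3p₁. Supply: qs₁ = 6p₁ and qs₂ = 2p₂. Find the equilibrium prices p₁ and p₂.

p₁ = 425/23, p₂ = 1401/23

Market 1: 386 - 5p₁ - 3p₂ = 6p₁ → 11p₁ + 3p₂ = 386.
Market 2: 5p₂ + 3p₁ = 360.
Eliminating p₂: 5×(1) − 3×(2) gives 46p₁ = 850, so p₁ = 425/23.
Back-substitute into (2): p₂ = (360 − 3×425/23) / 5 = 1401/23.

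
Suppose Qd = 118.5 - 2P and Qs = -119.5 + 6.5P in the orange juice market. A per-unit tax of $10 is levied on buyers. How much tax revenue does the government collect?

Tax revenue = 8025/17

Pre-tax equilibrium: P* = 28, Q* = 62.5.
Tax on buyers shifts demand to Qd = 118.5 − 2(P + 10) = 98.5 - 2P.
98.5 - 2P = -119.5 + 6.5P gives seller price Ps = 436/17; buyers pay Pb = 436/17 + 10 = 606/17.
New quantity: Q = 118.5 − 2(606/17) = 1605/34.
Revenue = 10 × 1605/34 = 8025/17.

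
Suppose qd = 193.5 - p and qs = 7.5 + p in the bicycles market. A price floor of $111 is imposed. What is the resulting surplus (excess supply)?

Surplus = 36

Equilibrium price would be p* = 93, so the floor at 111 binds.
At p = 111: qd = 82.5, qs = 118.5.
Surplus = 118.5 − 82.5 = 36.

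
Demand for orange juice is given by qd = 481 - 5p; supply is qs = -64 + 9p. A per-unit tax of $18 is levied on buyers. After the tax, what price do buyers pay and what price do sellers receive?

Pre-tax equilibrium: p* = 545/14, q* = 4009/14.
Tax on buyers shifts demand to qd = 481 − 5(p + 18) = 391 - 5p.
391 - 5p = -64 + 9p gives seller price ps = 32.5; buyers pay pb = 32.5 + 18 = 50.5.
New quantity: q = 481 − 5(50.5) = 228.5.

Buyers pay $50.5, sellers receive $32.5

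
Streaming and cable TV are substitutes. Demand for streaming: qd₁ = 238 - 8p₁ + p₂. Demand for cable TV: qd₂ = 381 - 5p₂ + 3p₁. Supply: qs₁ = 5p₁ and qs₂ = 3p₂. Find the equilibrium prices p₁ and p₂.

p₁ = 2285/101, p₂ = 5667/101

Market 1: 238 - 8p₁ + p₂ = 5p₁ → 13p₁ - p₂ = 238.
Market 2: 8p₂ - 3p₁ = 381.
Eliminating p₂: 8×(1) + 1×(2) gives 101p₁ = 2285, so p₁ = 2285/101.
Back-substitute into (2): p₂ = (381 + 3×2285/101) / 8 = 5667/101.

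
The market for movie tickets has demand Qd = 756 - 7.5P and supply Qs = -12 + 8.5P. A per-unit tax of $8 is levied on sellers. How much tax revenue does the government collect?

Pre-tax equilibrium: P* = 48, Q* = 396.
Tax on sellers shifts supply to Qs = -12 + 8.5(P − 8) = -80 + 8.5P.
756 - 7.5P = -80 + 8.5P gives buyer price Pb = 52.25; sellers receive Ps = 52.25 − 8 = 44.25.
New quantity: Q = 756 − 7.5(52.25) = 364.125.
Revenue = 8 × 364.125 = 2913.

Tax revenue = 2913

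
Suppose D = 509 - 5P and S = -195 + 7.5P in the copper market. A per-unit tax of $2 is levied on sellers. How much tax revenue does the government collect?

Tax revenue = 442.8

Pre-tax equilibrium: P* = 56.32, Q* = 227.4.
Tax on sellers shifts supply to S = -195 + 7.5(P − 2) = -210 + 7.5P.
509 - 5P = -210 + 7.5P gives buyer price Pb = 57.52; sellers receive Ps = 57.52 − 2 = 55.52.
New quantity: Q = 509 − 5(57.52) = 221.4.
Revenue = 2 × 221.4 = 442.8.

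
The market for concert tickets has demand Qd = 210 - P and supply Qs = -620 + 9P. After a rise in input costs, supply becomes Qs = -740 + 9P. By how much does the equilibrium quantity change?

ΔQ = -12

Original equilibrium: P* = 83, Q* = 127.
New equilibrium: 210 - P = -740 + 9P, so 950 = 10P and P' = 95; Q' = 210 − 1(95) = 115.
Change in quantity: 115 − 127 = -12.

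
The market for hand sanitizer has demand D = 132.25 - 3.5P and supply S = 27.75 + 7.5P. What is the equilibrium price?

Set D = S: 132.25 - 3.5P = 27.75 + 7.5P.
104.5 = 11P, so P* = 9.5.
Q* = 132.25 − 3.5(9.5) = 99.

P* = 9.5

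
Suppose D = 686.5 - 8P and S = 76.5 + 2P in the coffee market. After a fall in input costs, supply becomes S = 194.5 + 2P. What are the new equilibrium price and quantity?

P' = 49.2, Q' = 292.9

Original equilibrium: P* = 61, Q* = 198.5.
New equilibrium: 686.5 - 8P = 194.5 + 2P, so 492 = 10P and P' = 49.2; Q' = 686.5 − 8(49.2) = 292.9.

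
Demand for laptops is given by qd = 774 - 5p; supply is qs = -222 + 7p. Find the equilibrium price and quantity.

p* = 83, q* = 359

Set qd = qs: 774 - 5p = -222 + 7p.
996 = 12p, so p* = 83.
q* = 774 − 5(83) = 359.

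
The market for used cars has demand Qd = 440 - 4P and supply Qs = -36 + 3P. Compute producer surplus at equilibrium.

Equilibrium: 440 - 4P = -36 + 3P gives P* = 68, Q* = 168.
Supply starts at P = 12 (where Qs = 0).
PS = ½(68 − 12)(168) = 4704.

Producer surplus = 4704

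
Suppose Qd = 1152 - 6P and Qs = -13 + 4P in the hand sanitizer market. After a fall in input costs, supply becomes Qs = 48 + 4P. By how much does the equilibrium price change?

ΔP = -6.1

Original equilibrium: P* = 116.5, Q* = 453.
New equilibrium: 1152 - 6P = 48 + 4P, so 1104 = 10P and P' = 110.4; Q' = 1152 − 6(110.4) = 489.6.
Change in price: 110.4 − 116.5 = -6.1.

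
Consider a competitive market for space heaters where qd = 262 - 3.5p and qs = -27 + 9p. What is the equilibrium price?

Set qd = qs: 262 - 3.5p = -27 + 9p.
289 = 12.5p, so p* = 23.12.
q* = 262 − 3.5(23.12) = 181.08.

p* = 23.12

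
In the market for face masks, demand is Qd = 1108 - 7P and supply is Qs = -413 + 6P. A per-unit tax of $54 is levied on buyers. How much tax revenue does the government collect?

Pre-tax equilibrium: P* = 117, Q* = 289.
Tax on buyers shifts demand to Qd = 1108 − 7(P + 54) = 730 - 7P.
730 - 7P = -413 + 6P gives seller price Ps = 1143/13; buyers pay Pb = 1143/13 + 54 = 1845/13.
New quantity: Q = 1108 − 7(1845/13) = 1489/13.
Revenue = 54 × 1489/13 = 80406/13.

Tax revenue = 80406/13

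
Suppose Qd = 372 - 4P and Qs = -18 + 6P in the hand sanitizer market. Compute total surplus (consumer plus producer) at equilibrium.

Equilibrium: 372 - 4P = -18 + 6P gives P* = 39, Q* = 216.
Demand choke price: P = 93; supply starts at P = 3.
CS = ½(93 − 39)(216) = 5832; PS = ½(39 − 3)(216) = 3888.

Total surplus = 9720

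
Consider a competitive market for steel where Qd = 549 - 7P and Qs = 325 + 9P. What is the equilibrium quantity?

Q* = 451

Set Qd = Qs: 549 - 7P = 325 + 9P.
224 = 16P, so P* = 14.
Q* = 549 − 7(14) = 451.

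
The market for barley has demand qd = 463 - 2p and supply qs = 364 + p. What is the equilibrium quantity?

Set qd = qs: 463 - 2p = 364 + p.
99 = 3p, so p* = 33.
q* = 463 − 2(33) = 397.

q* = 397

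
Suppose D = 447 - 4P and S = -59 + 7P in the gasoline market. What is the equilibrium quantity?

Set D = S: 447 - 4P = -59 + 7P.
506 = 11P, so P* = 46.
Q* = 447 − 4(46) = 263.

Q* = 263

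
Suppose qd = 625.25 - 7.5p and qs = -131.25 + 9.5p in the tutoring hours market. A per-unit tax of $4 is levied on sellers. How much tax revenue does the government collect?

Tax revenue = 18682/17

Pre-tax equilibrium: p* = 44.5, q* = 291.5.
Tax on sellers shifts supply to qs = -131.25 + 9.5(p − 4) = -169.25 + 9.5p.
625.25 - 7.5p = -169.25 + 9.5p gives buyer price pb = 1589/34; sellers receive ps = 1589/34 − 4 = 1453/34.
New quantity: q = 625.25 − 7.5(1589/34) = 9341/34.
Revenue = 4 × 9341/34 = 18682/17.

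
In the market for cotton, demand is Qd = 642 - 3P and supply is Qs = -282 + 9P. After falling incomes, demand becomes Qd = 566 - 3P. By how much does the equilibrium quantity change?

ΔQ = -57

Original equilibrium: P* = 77, Q* = 411.
New equilibrium: 566 - 3P = -282 + 9P, so 848 = 12P and P' = 212/3; Q' = 566 − 3(212/3) = 354.
Change in quantity: 354 − 411 = -57.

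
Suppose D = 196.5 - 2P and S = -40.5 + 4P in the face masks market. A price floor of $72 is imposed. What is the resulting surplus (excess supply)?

Equilibrium price would be P* = 39.5, so the floor at 72 binds.
At P = 72: D = 52.5, S = 247.5.
Surplus = 247.5 − 52.5 = 195.

Surplus = 195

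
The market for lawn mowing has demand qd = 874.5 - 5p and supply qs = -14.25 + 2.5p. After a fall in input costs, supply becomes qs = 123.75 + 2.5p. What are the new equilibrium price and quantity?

Original equilibrium: p* = 118.5, q* = 282.
New equilibrium: 874.5 - 5p = 123.75 + 2.5p, so 750.75 = 7.5p and p' = 100.1; q' = 874.5 − 5(100.1) = 374.

p' = 100.1, q' = 374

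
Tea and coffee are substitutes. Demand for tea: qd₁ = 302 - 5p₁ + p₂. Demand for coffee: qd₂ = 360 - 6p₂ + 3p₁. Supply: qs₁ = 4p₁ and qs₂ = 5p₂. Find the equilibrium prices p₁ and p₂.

Market 1: 302 - 5p₁ + p₂ = 4p₁ → 9p₁ - p₂ = 302.
Market 2: 11p₂ - 3p₁ = 360.
Eliminating p₂: 11×(1) + 1×(2) gives 96p₁ = 3682, so p₁ = 1841/48.
Back-substitute into (2): p₂ = (360 + 3×1841/48) / 11 = 43.1875.

p₁ = 1841/48, p₂ = 43.1875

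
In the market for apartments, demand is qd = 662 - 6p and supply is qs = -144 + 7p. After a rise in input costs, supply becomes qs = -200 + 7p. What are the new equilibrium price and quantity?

Original equilibrium: p* = 62, q* = 290.
New equilibrium: 662 - 6p = -200 + 7p, so 862 = 13p and p' = 862/13; q' = 662 − 6(862/13) = 3434/13.

p' = 862/13, q' = 3434/13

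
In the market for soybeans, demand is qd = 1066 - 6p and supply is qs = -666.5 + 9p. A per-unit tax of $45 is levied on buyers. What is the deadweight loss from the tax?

Deadweight loss = 3645

Pre-tax equilibrium: p* = 115.5, q* = 373.
Tax on buyers shifts demand to qd = 1066 − 6(p + 45) = 796 - 6p.
796 - 6p = -666.5 + 9p gives seller price ps = 97.5; buyers pay pb = 97.5 + 45 = 142.5.
New quantity: q = 1066 − 6(142.5) = 211.
DWL = ½ × 45 × (373 − 211) = 3645.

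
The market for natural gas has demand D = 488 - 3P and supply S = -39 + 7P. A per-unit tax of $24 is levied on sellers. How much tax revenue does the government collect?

Tax revenue = 6708

Pre-tax equilibrium: P* = 52.7, Q* = 329.9.
Tax on sellers shifts supply to S = -39 + 7(P − 24) = -207 + 7P.
488 - 3P = -207 + 7P gives buyer price Pb = 69.5; sellers receive Ps = 69.5 − 24 = 45.5.
New quantity: Q = 488 − 3(69.5) = 279.5.
Revenue = 24 × 279.5 = 6708.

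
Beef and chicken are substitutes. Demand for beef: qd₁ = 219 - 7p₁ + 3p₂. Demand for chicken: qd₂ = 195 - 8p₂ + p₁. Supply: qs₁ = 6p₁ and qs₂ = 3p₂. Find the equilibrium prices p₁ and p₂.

Market 1: 219 - 7p₁ + 3p₂ = 6p₁ → 13p₁ - 3p₂ = 219.
Market 2: 11p₂ - p₁ = 195.
Eliminating p₂: 11×(1) + 3×(2) gives 140p₁ = 2994, so p₁ = 1497/70.
Back-substitute into (2): p₂ = (195 + 1×1497/70) / 11 = 1377/70.

p₁ = 1497/70, p₂ = 1377/70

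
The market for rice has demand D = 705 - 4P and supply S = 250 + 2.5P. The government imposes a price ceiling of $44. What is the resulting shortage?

Equilibrium price would be P* = 70, so the ceiling at 44 binds.
At P = 44: D = 705 − 4(44) = 529, S = 250 + 2.5(44) = 360.
Shortage = 529 − 360 = 169.

Shortage = 169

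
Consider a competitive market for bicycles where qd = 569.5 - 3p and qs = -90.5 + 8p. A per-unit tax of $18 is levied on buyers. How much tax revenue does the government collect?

Pre-tax equilibrium: p* = 60, q* = 389.5.
Tax on buyers shifts demand to qd = 569.5 − 3(p + 18) = 515.5 - 3p.
515.5 - 3p = -90.5 + 8p gives seller price ps = 606/11; buyers pay pb = 606/11 + 18 = 804/11.
New quantity: q = 569.5 − 3(804/11) = 7705/22.
Revenue = 18 × 7705/22 = 69345/11.

Tax revenue = 69345/11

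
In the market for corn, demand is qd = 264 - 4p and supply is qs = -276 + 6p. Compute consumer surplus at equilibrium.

Equilibrium: 264 - 4p = -276 + 6p gives p* = 54, q* = 48.
Demand choke price (qd = 0): p = 66.
CS = ½(66 − 54)(48) = 288.

Consumer surplus = 288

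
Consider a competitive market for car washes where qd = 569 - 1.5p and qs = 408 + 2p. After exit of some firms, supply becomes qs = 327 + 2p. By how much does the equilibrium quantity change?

Original equilibrium: p* = 46, q* = 500.
New equilibrium: 569 - 1.5p = 327 + 2p, so 242 = 3.5p and p' = 484/7; q' = 569 − 1.5(484/7) = 3257/7.
Change in quantity: 3257/7 − 500 = -243/7.

Δq = -243/7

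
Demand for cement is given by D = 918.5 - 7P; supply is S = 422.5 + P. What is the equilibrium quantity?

Set D = S: 918.5 - 7P = 422.5 + P.
496 = 8P, so P* = 62.
Q* = 918.5 − 7(62) = 484.5.

Q* = 484.5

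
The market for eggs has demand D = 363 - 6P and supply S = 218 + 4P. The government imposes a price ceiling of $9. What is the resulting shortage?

Equilibrium price would be P* = 14.5, so the ceiling at 9 binds.
At P = 9: D = 363 − 6(9) = 309, S = 218 + 4(9) = 254.
Shortage = 309 − 254 = 55.

Shortage = 55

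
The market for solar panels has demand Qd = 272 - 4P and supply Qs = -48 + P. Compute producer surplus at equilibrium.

Producer surplus = 128

Equilibrium: 272 - 4P = -48 + P gives P* = 64, Q* = 16.
Supply starts at P = 48 (where Qs = 0).
PS = ½(64 − 48)(16) = 128.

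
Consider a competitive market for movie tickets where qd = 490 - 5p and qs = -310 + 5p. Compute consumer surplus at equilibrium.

Equilibrium: 490 - 5p = -310 + 5p gives p* = 80, q* = 90.
Demand choke price (qd = 0): p = 98.
CS = ½(98 − 80)(90) = 810.

Consumer surplus = 810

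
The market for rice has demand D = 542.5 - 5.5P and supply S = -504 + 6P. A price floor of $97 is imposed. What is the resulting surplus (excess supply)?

Surplus = 69

Equilibrium price would be P* = 91, so the floor at 97 binds.
At P = 97: D = 9, S = 78.
Surplus = 78 − 9 = 69.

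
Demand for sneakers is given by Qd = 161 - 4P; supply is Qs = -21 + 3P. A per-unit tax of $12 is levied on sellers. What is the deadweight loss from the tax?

Pre-tax equilibrium: P* = 26, Q* = 57.
Tax on sellers shifts supply to Qs = -21 + 3(P − 12) = -57 + 3P.
161 - 4P = -57 + 3P gives buyer price Pb = 218/7; sellers receive Ps = 218/7 − 12 = 134/7.
New quantity: Q = 161 − 4(218/7) = 255/7.
DWL = ½ × 12 × (57 − 255/7) = 864/7.

Deadweight loss = 864/7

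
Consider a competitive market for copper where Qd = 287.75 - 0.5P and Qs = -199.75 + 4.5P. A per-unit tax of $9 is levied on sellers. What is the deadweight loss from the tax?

Pre-tax equilibrium: P* = 97.5, Q* = 239.
Tax on sellers shifts supply to Qs = -199.75 + 4.5(P − 9) = -240.25 + 4.5P.
287.75 - 0.5P = -240.25 + 4.5P gives buyer price Pb = 105.6; sellers receive Ps = 105.6 − 9 = 96.6.
New quantity: Q = 287.75 − 0.5(105.6) = 234.95.
DWL = ½ × 9 × (239 − 234.95) = 18.225.

Deadweight loss = 18.225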